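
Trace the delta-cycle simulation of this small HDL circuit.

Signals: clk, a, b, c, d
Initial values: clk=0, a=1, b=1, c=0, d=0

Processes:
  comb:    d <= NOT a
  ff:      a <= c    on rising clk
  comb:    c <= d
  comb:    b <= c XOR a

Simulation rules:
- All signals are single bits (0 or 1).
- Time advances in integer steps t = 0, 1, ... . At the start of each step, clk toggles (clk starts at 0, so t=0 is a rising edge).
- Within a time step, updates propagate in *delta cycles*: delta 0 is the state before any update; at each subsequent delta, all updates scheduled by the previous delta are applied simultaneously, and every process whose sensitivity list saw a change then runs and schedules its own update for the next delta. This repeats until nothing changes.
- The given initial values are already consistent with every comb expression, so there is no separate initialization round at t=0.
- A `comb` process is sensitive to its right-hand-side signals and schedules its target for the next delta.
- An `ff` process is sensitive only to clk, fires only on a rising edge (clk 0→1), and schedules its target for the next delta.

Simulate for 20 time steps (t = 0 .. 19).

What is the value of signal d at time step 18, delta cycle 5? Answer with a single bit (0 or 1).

0

t=0 Δ0: a=1 d=0 clk=0 b=1 c=0
  Δ1: clk:0→1
  Δ2: a:1→0
  Δ3: d:0→1, b:1→0
  Δ4: c:0→1
  Δ5: b:0→1
  (5Δ to stable)
t=1 Δ0: a=0 d=1 clk=1 b=1 c=1
  Δ1: clk:1→0
  (1Δ to stable)
t=2 Δ0: a=0 d=1 clk=0 b=1 c=1
  Δ1: clk:0→1
  Δ2: a:0→1
  Δ3: d:1→0, b:1→0
  Δ4: c:1→0
  Δ5: b:0→1
  (5Δ to stable)
t=3 Δ0: a=1 d=0 clk=1 b=1 c=0
  Δ1: clk:1→0
  (1Δ to stable)
t=4 Δ0: a=1 d=0 clk=0 b=1 c=0
  Δ1: clk:0→1
  Δ2: a:1→0
  Δ3: d:0→1, b:1→0
  Δ4: c:0→1
  Δ5: b:0→1
  (5Δ to stable)
t=5 Δ0: a=0 d=1 clk=1 b=1 c=1
  Δ1: clk:1→0
  (1Δ to stable)
t=6 Δ0: a=0 d=1 clk=0 b=1 c=1
  Δ1: clk:0→1
  Δ2: a:0→1
  Δ3: d:1→0, b:1→0
  Δ4: c:1→0
  Δ5: b:0→1
  (5Δ to stable)
t=7 Δ0: a=1 d=0 clk=1 b=1 c=0
  Δ1: clk:1→0
  (1Δ to stable)
t=8 Δ0: a=1 d=0 clk=0 b=1 c=0
  Δ1: clk:0→1
  Δ2: a:1→0
  Δ3: d:0→1, b:1→0
  Δ4: c:0→1
  Δ5: b:0→1
  (5Δ to stable)
t=9 Δ0: a=0 d=1 clk=1 b=1 c=1
  Δ1: clk:1→0
  (1Δ to stable)
t=10 Δ0: a=0 d=1 clk=0 b=1 c=1
  Δ1: clk:0→1
  Δ2: a:0→1
  Δ3: d:1→0, b:1→0
  Δ4: c:1→0
  Δ5: b:0→1
  (5Δ to stable)
t=11 Δ0: a=1 d=0 clk=1 b=1 c=0
  Δ1: clk:1→0
  (1Δ to stable)
t=12 Δ0: a=1 d=0 clk=0 b=1 c=0
  Δ1: clk:0→1
  Δ2: a:1→0
  Δ3: d:0→1, b:1→0
  Δ4: c:0→1
  Δ5: b:0→1
  (5Δ to stable)
t=13 Δ0: a=0 d=1 clk=1 b=1 c=1
  Δ1: clk:1→0
  (1Δ to stable)
t=14 Δ0: a=0 d=1 clk=0 b=1 c=1
  Δ1: clk:0→1
  Δ2: a:0→1
  Δ3: d:1→0, b:1→0
  Δ4: c:1→0
  Δ5: b:0→1
  (5Δ to stable)
t=15 Δ0: a=1 d=0 clk=1 b=1 c=0
  Δ1: clk:1→0
  (1Δ to stable)
t=16 Δ0: a=1 d=0 clk=0 b=1 c=0
  Δ1: clk:0→1
  Δ2: a:1→0
  Δ3: d:0→1, b:1→0
  Δ4: c:0→1
  Δ5: b:0→1
  (5Δ to stable)
t=17 Δ0: a=0 d=1 clk=1 b=1 c=1
  Δ1: clk:1→0
  (1Δ to stable)
t=18 Δ0: a=0 d=1 clk=0 b=1 c=1
  Δ1: clk:0→1
  Δ2: a:0→1
  Δ3: d:1→0, b:1→0
  Δ4: c:1→0
  Δ5: b:0→1
  (5Δ to stable)
t=19 Δ0: a=1 d=0 clk=1 b=1 c=0
  Δ1: clk:1→0
  (1Δ to stable)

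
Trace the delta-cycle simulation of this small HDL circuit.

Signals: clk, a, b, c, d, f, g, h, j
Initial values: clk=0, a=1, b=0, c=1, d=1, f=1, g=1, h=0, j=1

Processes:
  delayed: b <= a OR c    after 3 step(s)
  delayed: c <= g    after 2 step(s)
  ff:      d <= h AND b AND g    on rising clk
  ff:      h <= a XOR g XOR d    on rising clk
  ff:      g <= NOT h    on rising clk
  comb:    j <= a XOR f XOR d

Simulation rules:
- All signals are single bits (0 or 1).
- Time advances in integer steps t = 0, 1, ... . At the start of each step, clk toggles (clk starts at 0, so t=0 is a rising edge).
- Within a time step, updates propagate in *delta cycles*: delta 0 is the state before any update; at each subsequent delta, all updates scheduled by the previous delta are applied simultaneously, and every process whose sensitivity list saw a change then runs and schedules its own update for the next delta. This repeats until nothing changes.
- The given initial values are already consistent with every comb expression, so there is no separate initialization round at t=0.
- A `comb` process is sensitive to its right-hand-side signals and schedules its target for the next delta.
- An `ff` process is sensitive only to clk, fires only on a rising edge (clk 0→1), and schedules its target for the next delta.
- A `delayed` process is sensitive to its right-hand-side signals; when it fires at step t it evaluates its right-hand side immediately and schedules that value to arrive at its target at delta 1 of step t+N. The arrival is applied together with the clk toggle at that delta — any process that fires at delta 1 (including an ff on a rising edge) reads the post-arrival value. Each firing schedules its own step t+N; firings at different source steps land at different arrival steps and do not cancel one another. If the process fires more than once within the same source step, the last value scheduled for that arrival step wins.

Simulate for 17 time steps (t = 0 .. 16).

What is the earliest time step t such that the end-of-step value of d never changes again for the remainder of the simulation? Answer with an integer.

t=0 Δ0: g=1 h=0 f=1 j=1 a=1 c=1 clk=0 b=0 d=1
  Δ1: clk:0→1
  Δ2: h:0→1, d:1→0
  Δ3: j:1→0
  (3Δ to stable)
t=1 Δ0: g=1 h=1 f=1 j=0 a=1 c=1 clk=1 b=0 d=0
  Δ1: clk:1→0
  (1Δ to stable)
t=2 Δ0: g=1 h=1 f=1 j=0 a=1 c=1 clk=0 b=0 d=0
  Δ1: clk:0→1
  Δ2: g:1→0, h:1→0
  (2Δ to stable)
t=3 Δ0: g=0 h=0 f=1 j=0 a=1 c=1 clk=1 b=0 d=0
  Δ1: clk:1→0
  (1Δ to stable)
t=4 Δ0: g=0 h=0 f=1 j=0 a=1 c=1 clk=0 b=0 d=0
  Δ1: c:1→0, clk:0→1
  Δ2: g:0→1, h:0→1
  (2Δ to stable)
t=5 Δ0: g=1 h=1 f=1 j=0 a=1 c=0 clk=1 b=0 d=0
  Δ1: clk:1→0
  (1Δ to stable)
t=6 Δ0: g=1 h=1 f=1 j=0 a=1 c=0 clk=0 b=0 d=0
  Δ1: c:0→1, clk:0→1
  Δ2: g:1→0, h:1→0
  (2Δ to stable)
t=7 Δ0: g=0 h=0 f=1 j=0 a=1 c=1 clk=1 b=0 d=0
  Δ1: clk:1→0, b:0→1
  (1Δ to stable)
t=8 Δ0: g=0 h=0 f=1 j=0 a=1 c=1 clk=0 b=1 d=0
  Δ1: c:1→0, clk:0→1
  Δ2: g:0→1, h:0→1
  (2Δ to stable)
t=9 Δ0: g=1 h=1 f=1 j=0 a=1 c=0 clk=1 b=1 d=0
  Δ1: clk:1→0
  (1Δ to stable)
t=10 Δ0: g=1 h=1 f=1 j=0 a=1 c=0 clk=0 b=1 d=0
  Δ1: c:0→1, clk:0→1
  Δ2: g:1→0, h:1→0, d:0→1
  Δ3: j:0→1
  (3Δ to stable)
t=11 Δ0: g=0 h=0 f=1 j=1 a=1 c=1 clk=1 b=1 d=1
  Δ1: clk:1→0
  (1Δ to stable)
t=12 Δ0: g=0 h=0 f=1 j=1 a=1 c=1 clk=0 b=1 d=1
  Δ1: c:1→0, clk:0→1
  Δ2: g:0→1, d:1→0
  Δ3: j:1→0
  (3Δ to stable)
t=13 Δ0: g=1 h=0 f=1 j=0 a=1 c=0 clk=1 b=1 d=0
  Δ1: clk:1→0
  (1Δ to stable)
t=14 Δ0: g=1 h=0 f=1 j=0 a=1 c=0 clk=0 b=1 d=0
  Δ1: c:0→1, clk:0→1
  (1Δ to stable)
t=15 Δ0: g=1 h=0 f=1 j=0 a=1 c=1 clk=1 b=1 d=0
  Δ1: clk:1→0
  (1Δ to stable)
t=16 Δ0: g=1 h=0 f=1 j=0 a=1 c=1 clk=0 b=1 d=0
  Δ1: clk:0→1
  (1Δ to stable)

12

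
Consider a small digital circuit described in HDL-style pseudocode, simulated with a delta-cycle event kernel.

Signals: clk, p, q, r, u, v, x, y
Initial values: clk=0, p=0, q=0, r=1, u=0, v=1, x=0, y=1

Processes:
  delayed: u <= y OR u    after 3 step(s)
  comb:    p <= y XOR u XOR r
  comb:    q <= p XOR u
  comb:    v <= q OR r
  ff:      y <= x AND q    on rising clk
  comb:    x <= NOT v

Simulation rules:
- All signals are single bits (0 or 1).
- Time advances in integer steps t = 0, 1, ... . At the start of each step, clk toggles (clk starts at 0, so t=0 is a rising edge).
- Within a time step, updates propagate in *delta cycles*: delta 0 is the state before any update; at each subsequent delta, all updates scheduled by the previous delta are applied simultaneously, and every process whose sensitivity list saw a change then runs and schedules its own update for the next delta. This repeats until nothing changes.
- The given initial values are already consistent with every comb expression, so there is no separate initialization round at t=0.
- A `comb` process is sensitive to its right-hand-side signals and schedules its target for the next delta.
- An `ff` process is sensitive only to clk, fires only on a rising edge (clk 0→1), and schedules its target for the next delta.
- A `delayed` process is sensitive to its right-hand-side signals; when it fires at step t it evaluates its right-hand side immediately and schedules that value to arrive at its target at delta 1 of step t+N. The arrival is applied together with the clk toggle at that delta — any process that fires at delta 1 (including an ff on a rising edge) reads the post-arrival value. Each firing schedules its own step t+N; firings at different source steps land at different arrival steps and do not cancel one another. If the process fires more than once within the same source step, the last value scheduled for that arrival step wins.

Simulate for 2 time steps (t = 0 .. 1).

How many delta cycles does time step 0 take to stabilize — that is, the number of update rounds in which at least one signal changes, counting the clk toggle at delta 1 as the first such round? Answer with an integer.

[bits: r,u,y,q,p,x,clk,v]
t=0: Δ0=10100001 Δ1=10100011 Δ2=10000011 Δ3=10001011 Δ4=10011011 | 4Δ
t=1: Δ0=10011011 Δ1=10011001 | 1Δ

4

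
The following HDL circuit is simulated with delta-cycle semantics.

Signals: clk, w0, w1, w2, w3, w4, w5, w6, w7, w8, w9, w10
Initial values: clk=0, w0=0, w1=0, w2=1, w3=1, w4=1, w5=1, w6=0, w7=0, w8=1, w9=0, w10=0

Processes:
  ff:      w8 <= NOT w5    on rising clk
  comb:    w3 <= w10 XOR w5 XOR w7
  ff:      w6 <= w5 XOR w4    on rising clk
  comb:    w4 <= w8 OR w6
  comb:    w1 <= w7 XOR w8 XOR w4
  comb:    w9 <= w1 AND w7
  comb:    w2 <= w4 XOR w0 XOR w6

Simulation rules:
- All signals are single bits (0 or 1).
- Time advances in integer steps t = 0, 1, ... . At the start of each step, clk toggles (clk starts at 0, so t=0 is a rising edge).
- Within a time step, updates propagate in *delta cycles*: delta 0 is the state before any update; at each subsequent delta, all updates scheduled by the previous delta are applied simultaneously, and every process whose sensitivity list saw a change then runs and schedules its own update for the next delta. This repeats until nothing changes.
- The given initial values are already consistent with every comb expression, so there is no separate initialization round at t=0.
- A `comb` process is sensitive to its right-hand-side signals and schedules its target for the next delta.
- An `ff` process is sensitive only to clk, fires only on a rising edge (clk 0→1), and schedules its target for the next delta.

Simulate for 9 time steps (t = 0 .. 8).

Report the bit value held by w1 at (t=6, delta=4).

1

[bits: w2,w1,w5,w10,w3,w7,w6,w4,w9,w8,w0,clk]
t=0: Δ0=101010010100 Δ1=101010010101 Δ2=101010010001 Δ3=111010000001 Δ4=001010000001 | 4Δ
t=1: Δ0=001010000001 Δ1=001010000000 | 1Δ
t=2: Δ0=001010000000 Δ1=001010000001 Δ2=001010100001 Δ3=101010110001 Δ4=011010110001 | 4Δ
t=3: Δ0=011010110001 Δ1=011010110000 | 1Δ
t=4: Δ0=011010110000 Δ1=011010110001 Δ2=011010010001 Δ3=111010000001 Δ4=001010000001 | 4Δ
t=5: Δ0=001010000001 Δ1=001010000000 | 1Δ
t=6: Δ0=001010000000 Δ1=001010000001 Δ2=001010100001 Δ3=101010110001 Δ4=011010110001 | 4Δ
t=7: Δ0=011010110001 Δ1=011010110000 | 1Δ
t=8: Δ0=011010110000 Δ1=011010110001 Δ2=011010010001 Δ3=111010000001 Δ4=001010000001 | 4Δ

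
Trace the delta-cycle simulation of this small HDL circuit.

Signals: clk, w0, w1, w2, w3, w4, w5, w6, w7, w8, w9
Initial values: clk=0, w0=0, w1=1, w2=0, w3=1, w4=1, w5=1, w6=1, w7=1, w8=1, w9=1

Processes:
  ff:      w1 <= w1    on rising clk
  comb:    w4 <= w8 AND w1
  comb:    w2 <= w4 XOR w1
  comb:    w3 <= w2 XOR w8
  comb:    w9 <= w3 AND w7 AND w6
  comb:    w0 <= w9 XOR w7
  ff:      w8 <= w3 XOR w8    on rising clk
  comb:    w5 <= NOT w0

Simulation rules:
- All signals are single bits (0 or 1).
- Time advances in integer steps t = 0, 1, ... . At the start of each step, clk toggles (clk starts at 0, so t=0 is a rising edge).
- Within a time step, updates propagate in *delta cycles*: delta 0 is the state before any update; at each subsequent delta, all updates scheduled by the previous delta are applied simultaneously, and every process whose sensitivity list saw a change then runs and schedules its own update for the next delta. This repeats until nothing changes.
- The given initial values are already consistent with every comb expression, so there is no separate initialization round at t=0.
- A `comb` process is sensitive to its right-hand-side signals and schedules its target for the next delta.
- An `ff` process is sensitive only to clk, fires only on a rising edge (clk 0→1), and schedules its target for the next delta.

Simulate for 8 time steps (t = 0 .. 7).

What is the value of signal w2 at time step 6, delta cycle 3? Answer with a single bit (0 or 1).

t=0 Δ0: w4=1 clk=0 w0=0 w5=1 w9=1 w8=1 w6=1 w2=0 w1=1 w3=1 w7=1
  Δ1: clk:0→1
  Δ2: w8:1→0
  Δ3: w4:1→0, w3:1→0
  Δ4: w9:1→0, w2:0→1
  Δ5: w0:0→1, w3:0→1
  Δ6: w5:1→0, w9:0→1
  Δ7: w0:1→0
  Δ8: w5:0→1
  (8Δ to stable)
t=1 Δ0: w4=0 clk=1 w0=0 w5=1 w9=1 w8=0 w6=1 w2=1 w1=1 w3=1 w7=1
  Δ1: clk:1→0
  (1Δ to stable)
t=2 Δ0: w4=0 clk=0 w0=0 w5=1 w9=1 w8=0 w6=1 w2=1 w1=1 w3=1 w7=1
  Δ1: clk:0→1
  Δ2: w8:0→1
  Δ3: w4:0→1, w3:1→0
  Δ4: w9:1→0, w2:1→0
  Δ5: w0:0→1, w3:0→1
  Δ6: w5:1→0, w9:0→1
  Δ7: w0:1→0
  Δ8: w5:0→1
  (8Δ to stable)
t=3 Δ0: w4=1 clk=1 w0=0 w5=1 w9=1 w8=1 w6=1 w2=0 w1=1 w3=1 w7=1
  Δ1: clk:1→0
  (1Δ to stable)
t=4 Δ0: w4=1 clk=0 w0=0 w5=1 w9=1 w8=1 w6=1 w2=0 w1=1 w3=1 w7=1
  Δ1: clk:0→1
  Δ2: w8:1→0
  Δ3: w4:1→0, w3:1→0
  Δ4: w9:1→0, w2:0→1
  Δ5: w0:0→1, w3:0→1
  Δ6: w5:1→0, w9:0→1
  Δ7: w0:1→0
  Δ8: w5:0→1
  (8Δ to stable)
t=5 Δ0: w4=0 clk=1 w0=0 w5=1 w9=1 w8=0 w6=1 w2=1 w1=1 w3=1 w7=1
  Δ1: clk:1→0
  (1Δ to stable)
t=6 Δ0: w4=0 clk=0 w0=0 w5=1 w9=1 w8=0 w6=1 w2=1 w1=1 w3=1 w7=1
  Δ1: clk:0→1
  Δ2: w8:0→1
  Δ3: w4:0→1, w3:1→0
  Δ4: w9:1→0, w2:1→0
  Δ5: w0:0→1, w3:0→1
  Δ6: w5:1→0, w9:0→1
  Δ7: w0:1→0
  Δ8: w5:0→1
  (8Δ to stable)
t=7 Δ0: w4=1 clk=1 w0=0 w5=1 w9=1 w8=1 w6=1 w2=0 w1=1 w3=1 w7=1
  Δ1: clk:1→0
  (1Δ to stable)

1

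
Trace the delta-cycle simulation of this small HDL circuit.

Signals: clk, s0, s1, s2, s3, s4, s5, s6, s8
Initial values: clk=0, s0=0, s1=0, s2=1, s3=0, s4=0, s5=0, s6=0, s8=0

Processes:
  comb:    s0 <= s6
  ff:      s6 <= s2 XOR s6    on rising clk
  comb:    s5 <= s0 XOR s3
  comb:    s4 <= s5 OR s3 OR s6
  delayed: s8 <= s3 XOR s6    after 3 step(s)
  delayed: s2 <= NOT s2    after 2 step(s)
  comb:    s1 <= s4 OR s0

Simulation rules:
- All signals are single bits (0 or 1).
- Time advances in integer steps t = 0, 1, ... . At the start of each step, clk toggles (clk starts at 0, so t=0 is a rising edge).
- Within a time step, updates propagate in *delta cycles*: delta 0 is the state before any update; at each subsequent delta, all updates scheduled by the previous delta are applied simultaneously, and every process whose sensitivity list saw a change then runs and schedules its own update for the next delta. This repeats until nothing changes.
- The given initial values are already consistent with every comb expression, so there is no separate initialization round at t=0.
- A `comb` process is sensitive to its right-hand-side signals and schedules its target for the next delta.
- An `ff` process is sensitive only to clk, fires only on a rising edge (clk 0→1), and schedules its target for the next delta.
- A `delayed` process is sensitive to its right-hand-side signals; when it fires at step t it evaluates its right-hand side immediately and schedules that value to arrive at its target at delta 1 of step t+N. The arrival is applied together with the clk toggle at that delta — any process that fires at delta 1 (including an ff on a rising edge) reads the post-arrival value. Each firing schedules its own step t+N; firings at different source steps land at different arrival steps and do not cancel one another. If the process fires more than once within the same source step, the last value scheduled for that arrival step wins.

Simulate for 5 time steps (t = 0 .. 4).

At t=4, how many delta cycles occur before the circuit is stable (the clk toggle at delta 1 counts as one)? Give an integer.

4

[bits: s0,s4,s2,s1,s6,s3,clk,s5,s8]
t=0: Δ0=001000000 Δ1=001000100 Δ2=001010100 Δ3=111010100 Δ4=111110110 | 4Δ
t=1: Δ0=111110110 Δ1=111110010 | 1Δ
t=2: Δ0=111110010 Δ1=111110110 Δ2=111100110 Δ3=011100110 Δ4=011100100 Δ5=001100100 Δ6=001000100 | 6Δ
t=3: Δ0=001000100 Δ1=001000001 | 1Δ
t=4: Δ0=001000001 Δ1=001000101 Δ2=001010101 Δ3=111010101 Δ4=111110111 | 4Δ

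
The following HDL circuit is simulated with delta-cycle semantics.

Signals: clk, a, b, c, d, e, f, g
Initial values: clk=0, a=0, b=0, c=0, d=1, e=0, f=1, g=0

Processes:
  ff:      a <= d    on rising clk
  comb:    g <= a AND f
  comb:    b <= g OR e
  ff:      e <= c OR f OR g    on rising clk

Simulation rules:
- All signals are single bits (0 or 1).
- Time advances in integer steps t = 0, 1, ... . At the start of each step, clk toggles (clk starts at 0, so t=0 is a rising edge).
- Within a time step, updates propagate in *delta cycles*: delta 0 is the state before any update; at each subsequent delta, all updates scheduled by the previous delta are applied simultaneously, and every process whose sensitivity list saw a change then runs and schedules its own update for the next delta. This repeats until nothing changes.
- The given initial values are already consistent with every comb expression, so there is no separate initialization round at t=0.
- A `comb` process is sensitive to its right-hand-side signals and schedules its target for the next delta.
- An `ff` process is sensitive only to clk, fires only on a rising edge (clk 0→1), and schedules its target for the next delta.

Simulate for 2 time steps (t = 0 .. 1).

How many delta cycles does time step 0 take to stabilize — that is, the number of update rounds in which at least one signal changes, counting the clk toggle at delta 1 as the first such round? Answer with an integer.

t0.Δ0 e=0 d=1 b=0 f=1 c=0 g=0 clk=0 a=0
t0.Δ1 e=0 d=1 b=0 f=1 c=0 g=0 clk=1 a=0
t0.Δ2 e=1 d=1 b=0 f=1 c=0 g=0 clk=1 a=1
t0.Δ3 e=1 d=1 b=1 f=1 c=0 g=1 clk=1 a=1
t1.Δ0 e=1 d=1 b=1 f=1 c=0 g=1 clk=1 a=1
t1.Δ1 e=1 d=1 b=1 f=1 c=0 g=1 clk=0 a=1

3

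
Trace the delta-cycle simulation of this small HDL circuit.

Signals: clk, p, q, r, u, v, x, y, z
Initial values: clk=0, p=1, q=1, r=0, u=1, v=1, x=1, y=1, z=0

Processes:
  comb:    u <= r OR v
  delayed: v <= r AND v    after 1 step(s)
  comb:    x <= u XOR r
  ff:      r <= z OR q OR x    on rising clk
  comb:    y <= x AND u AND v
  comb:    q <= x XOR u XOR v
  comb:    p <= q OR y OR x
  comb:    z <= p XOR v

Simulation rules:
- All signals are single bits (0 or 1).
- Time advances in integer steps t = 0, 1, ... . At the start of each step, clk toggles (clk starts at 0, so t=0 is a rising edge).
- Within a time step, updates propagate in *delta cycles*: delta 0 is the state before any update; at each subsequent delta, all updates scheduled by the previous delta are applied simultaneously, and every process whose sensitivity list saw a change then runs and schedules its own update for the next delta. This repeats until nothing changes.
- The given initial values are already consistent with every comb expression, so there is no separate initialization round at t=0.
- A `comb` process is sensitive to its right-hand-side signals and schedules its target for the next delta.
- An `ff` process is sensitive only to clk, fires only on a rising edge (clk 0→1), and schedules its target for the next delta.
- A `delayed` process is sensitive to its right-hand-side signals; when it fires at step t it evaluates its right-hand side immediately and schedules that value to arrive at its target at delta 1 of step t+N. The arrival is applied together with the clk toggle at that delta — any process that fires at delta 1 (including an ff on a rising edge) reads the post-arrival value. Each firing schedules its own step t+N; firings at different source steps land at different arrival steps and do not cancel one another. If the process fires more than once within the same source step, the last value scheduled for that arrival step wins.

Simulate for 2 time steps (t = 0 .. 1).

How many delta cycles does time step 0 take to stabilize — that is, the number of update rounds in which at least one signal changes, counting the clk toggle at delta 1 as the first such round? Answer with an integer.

6

t0.Δ0 z=0 y=1 u=1 r=0 q=1 x=1 p=1 clk=0 v=1
t0.Δ1 z=0 y=1 u=1 r=0 q=1 x=1 p=1 clk=1 v=1
t0.Δ2 z=0 y=1 u=1 r=1 q=1 x=1 p=1 clk=1 v=1
t0.Δ3 z=0 y=1 u=1 r=1 q=1 x=0 p=1 clk=1 v=1
t0.Δ4 z=0 y=0 u=1 r=1 q=0 x=0 p=1 clk=1 v=1
t0.Δ5 z=0 y=0 u=1 r=1 q=0 x=0 p=0 clk=1 v=1
t0.Δ6 z=1 y=0 u=1 r=1 q=0 x=0 p=0 clk=1 v=1
t1.Δ0 z=1 y=0 u=1 r=1 q=0 x=0 p=0 clk=1 v=1
t1.Δ1 z=1 y=0 u=1 r=1 q=0 x=0 p=0 clk=0 v=1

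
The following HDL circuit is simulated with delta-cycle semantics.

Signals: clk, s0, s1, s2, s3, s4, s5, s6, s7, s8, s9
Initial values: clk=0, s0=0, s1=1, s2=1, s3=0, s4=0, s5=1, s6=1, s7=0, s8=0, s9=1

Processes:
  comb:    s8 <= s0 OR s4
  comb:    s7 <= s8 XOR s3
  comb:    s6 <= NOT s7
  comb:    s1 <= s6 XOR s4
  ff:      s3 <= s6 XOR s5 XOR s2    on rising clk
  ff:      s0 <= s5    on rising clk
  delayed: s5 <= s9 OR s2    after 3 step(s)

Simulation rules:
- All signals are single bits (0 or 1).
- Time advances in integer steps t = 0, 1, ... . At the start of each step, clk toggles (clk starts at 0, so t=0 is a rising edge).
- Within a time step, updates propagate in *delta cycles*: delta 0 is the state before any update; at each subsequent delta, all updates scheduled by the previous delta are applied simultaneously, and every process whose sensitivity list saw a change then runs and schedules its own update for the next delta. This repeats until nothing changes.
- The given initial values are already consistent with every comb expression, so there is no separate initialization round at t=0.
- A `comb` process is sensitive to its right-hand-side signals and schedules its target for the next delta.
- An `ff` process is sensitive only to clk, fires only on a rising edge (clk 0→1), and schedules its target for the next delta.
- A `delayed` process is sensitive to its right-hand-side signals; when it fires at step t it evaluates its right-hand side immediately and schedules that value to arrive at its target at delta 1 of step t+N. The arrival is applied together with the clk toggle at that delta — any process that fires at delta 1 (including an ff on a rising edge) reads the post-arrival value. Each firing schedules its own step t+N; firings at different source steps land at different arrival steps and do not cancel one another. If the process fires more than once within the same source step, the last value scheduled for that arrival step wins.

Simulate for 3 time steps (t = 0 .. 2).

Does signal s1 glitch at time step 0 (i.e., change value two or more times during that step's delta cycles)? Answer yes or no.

yes

t=0 Δ0: s9=1 s3=0 s7=0 s5=1 s8=0 s6=1 s1=1 s2=1 s0=0 clk=0 s4=0
  Δ1: clk:0→1
  Δ2: s3:0→1, s0:0→1
  Δ3: s7:0→1, s8:0→1
  Δ4: s7:1→0, s6:1→0
  Δ5: s6:0→1, s1:1→0
  Δ6: s1:0→1
  (6Δ to stable)
t=1 Δ0: s9=1 s3=1 s7=0 s5=1 s8=1 s6=1 s1=1 s2=1 s0=1 clk=1 s4=0
  Δ1: clk:1→0
  (1Δ to stable)
t=2 Δ0: s9=1 s3=1 s7=0 s5=1 s8=1 s6=1 s1=1 s2=1 s0=1 clk=0 s4=0
  Δ1: clk:0→1
  (1Δ to stable)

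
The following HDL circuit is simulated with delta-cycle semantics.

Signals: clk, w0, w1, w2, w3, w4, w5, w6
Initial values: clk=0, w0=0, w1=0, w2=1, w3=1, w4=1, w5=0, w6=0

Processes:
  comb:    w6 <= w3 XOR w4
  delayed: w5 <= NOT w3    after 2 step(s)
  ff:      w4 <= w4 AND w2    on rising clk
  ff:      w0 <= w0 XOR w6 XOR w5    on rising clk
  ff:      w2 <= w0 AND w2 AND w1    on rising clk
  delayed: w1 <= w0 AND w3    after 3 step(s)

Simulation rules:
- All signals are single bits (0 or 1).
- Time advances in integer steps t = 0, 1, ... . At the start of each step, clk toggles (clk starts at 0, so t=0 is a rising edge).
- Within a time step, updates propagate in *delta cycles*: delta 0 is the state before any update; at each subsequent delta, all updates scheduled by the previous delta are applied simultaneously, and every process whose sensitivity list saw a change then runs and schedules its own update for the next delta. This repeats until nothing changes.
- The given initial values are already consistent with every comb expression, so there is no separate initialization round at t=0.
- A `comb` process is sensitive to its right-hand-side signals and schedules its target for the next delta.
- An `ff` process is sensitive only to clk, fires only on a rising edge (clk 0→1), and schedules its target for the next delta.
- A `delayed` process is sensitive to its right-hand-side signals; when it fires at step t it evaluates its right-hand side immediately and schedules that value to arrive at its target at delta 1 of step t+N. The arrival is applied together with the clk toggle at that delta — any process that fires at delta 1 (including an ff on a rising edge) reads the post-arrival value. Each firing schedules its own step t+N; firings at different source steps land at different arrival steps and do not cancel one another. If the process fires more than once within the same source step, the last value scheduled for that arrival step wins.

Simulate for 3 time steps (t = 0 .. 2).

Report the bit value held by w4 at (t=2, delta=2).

t0.Δ0 w2=1 w0=0 w5=0 clk=0 w3=1 w1=0 w4=1 w6=0
t0.Δ1 w2=1 w0=0 w5=0 clk=1 w3=1 w1=0 w4=1 w6=0
t0.Δ2 w2=0 w0=0 w5=0 clk=1 w3=1 w1=0 w4=1 w6=0
t1.Δ0 w2=0 w0=0 w5=0 clk=1 w3=1 w1=0 w4=1 w6=0
t1.Δ1 w2=0 w0=0 w5=0 clk=0 w3=1 w1=0 w4=1 w6=0
t2.Δ0 w2=0 w0=0 w5=0 clk=0 w3=1 w1=0 w4=1 w6=0
t2.Δ1 w2=0 w0=0 w5=0 clk=1 w3=1 w1=0 w4=1 w6=0
t2.Δ2 w2=0 w0=0 w5=0 clk=1 w3=1 w1=0 w4=0 w6=0
t2.Δ3 w2=0 w0=0 w5=0 clk=1 w3=1 w1=0 w4=0 w6=1

0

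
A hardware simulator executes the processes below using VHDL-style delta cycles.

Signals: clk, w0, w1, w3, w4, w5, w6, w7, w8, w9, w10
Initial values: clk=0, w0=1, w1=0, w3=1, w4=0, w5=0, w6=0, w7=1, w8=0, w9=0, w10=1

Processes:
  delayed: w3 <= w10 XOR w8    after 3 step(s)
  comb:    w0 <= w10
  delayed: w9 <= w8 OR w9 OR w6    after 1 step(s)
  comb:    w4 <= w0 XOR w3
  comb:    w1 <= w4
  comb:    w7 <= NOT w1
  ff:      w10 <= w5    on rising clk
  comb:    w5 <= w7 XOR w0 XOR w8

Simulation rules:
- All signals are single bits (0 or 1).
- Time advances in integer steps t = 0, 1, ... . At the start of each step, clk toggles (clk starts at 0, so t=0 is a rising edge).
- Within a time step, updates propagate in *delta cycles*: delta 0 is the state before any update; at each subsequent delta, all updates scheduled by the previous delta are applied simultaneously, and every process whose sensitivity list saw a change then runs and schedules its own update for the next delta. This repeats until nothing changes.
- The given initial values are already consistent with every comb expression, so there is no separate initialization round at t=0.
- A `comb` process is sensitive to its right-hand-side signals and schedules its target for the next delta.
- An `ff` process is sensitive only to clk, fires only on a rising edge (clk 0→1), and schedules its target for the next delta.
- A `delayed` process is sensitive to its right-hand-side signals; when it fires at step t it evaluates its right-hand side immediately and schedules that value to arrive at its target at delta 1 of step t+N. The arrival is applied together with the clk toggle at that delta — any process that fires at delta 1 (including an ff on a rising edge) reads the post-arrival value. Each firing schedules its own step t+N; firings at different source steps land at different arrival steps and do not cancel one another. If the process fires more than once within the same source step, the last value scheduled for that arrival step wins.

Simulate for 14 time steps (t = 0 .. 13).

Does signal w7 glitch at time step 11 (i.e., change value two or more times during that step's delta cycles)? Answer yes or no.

no

[bits: w7,w0,w3,clk,w9,w5,w1,w8,w4,w6,w10]
t=0: Δ0=11100000001 Δ1=11110000001 Δ2=11110000000 Δ3=10110000000 Δ4=10110100100 Δ5=10110110100 Δ6=00110110100 Δ7=00110010100 | 7Δ
t=1: Δ0=00110010100 Δ1=00100010100 | 1Δ
t=2: Δ0=00100010100 Δ1=00110010100 | 1Δ
t=3: Δ0=00110010100 Δ1=00000010100 Δ2=00000010000 Δ3=00000000000 Δ4=10000000000 Δ5=10000100000 | 5Δ
t=4: Δ0=10000100000 Δ1=10010100000 Δ2=10010100001 Δ3=11010100001 Δ4=11010000101 Δ5=11010010101 Δ6=01010010101 Δ7=01010110101 | 7Δ
t=5: Δ0=01010110101 Δ1=01000110101 | 1Δ
t=6: Δ0=01000110101 Δ1=01010110101 | 1Δ
t=7: Δ0=01010110101 Δ1=01100110101 Δ2=01100110001 Δ3=01100100001 Δ4=11100100001 Δ5=11100000001 | 5Δ
t=8: Δ0=11100000001 Δ1=11110000001 Δ2=11110000000 Δ3=10110000000 Δ4=10110100100 Δ5=10110110100 Δ6=00110110100 Δ7=00110010100 | 7Δ
t=9: Δ0=00110010100 Δ1=00100010100 | 1Δ
t=10: Δ0=00100010100 Δ1=00110010100 | 1Δ
t=11: Δ0=00110010100 Δ1=00000010100 Δ2=00000010000 Δ3=00000000000 Δ4=10000000000 Δ5=10000100000 | 5Δ
t=12: Δ0=10000100000 Δ1=10010100000 Δ2=10010100001 Δ3=11010100001 Δ4=11010000101 Δ5=11010010101 Δ6=01010010101 Δ7=01010110101 | 7Δ
t=13: Δ0=01010110101 Δ1=01000110101 | 1Δ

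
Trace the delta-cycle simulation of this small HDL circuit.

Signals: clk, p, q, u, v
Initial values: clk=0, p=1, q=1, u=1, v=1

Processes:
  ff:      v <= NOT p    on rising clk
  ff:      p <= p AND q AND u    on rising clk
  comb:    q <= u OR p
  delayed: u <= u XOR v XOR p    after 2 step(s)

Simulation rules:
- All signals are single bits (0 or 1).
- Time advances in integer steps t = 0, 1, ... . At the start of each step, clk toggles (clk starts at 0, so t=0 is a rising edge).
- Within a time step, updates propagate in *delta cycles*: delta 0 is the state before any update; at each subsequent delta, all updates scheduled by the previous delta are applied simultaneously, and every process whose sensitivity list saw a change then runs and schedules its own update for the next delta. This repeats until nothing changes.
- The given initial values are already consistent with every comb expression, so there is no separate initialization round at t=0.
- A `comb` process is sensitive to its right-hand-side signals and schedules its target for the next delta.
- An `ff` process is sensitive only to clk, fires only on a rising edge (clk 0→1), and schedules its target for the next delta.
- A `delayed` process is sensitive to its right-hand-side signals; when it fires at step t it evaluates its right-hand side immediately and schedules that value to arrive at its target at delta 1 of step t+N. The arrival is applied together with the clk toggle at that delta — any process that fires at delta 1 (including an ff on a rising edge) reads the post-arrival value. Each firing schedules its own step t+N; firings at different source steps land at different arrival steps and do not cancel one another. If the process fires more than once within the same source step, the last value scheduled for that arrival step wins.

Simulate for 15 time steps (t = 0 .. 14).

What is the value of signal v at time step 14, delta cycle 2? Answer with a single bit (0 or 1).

1

t=0 Δ0: clk=0 q=1 p=1 u=1 v=1
  Δ1: clk:0→1
  Δ2: v:1→0
  (2Δ to stable)
t=1 Δ0: clk=1 q=1 p=1 u=1 v=0
  Δ1: clk:1→0
  (1Δ to stable)
t=2 Δ0: clk=0 q=1 p=1 u=1 v=0
  Δ1: clk:0→1, u:1→0
  Δ2: p:1→0
  Δ3: q:1→0
  (3Δ to stable)
t=3 Δ0: clk=1 q=0 p=0 u=0 v=0
  Δ1: clk:1→0
  (1Δ to stable)
t=4 Δ0: clk=0 q=0 p=0 u=0 v=0
  Δ1: clk:0→1
  Δ2: v:0→1
  (2Δ to stable)
t=5 Δ0: clk=1 q=0 p=0 u=0 v=1
  Δ1: clk:1→0
  (1Δ to stable)
t=6 Δ0: clk=0 q=0 p=0 u=0 v=1
  Δ1: clk:0→1, u:0→1
  Δ2: q:0→1
  (2Δ to stable)
t=7 Δ0: clk=1 q=1 p=0 u=1 v=1
  Δ1: clk:1→0
  (1Δ to stable)
t=8 Δ0: clk=0 q=1 p=0 u=1 v=1
  Δ1: clk:0→1, u:1→0
  Δ2: q:1→0
  (2Δ to stable)
t=9 Δ0: clk=1 q=0 p=0 u=0 v=1
  Δ1: clk:1→0
  (1Δ to stable)
t=10 Δ0: clk=0 q=0 p=0 u=0 v=1
  Δ1: clk:0→1, u:0→1
  Δ2: q:0→1
  (2Δ to stable)
t=11 Δ0: clk=1 q=1 p=0 u=1 v=1
  Δ1: clk:1→0
  (1Δ to stable)
t=12 Δ0: clk=0 q=1 p=0 u=1 v=1
  Δ1: clk:0→1, u:1→0
  Δ2: q:1→0
  (2Δ to stable)
t=13 Δ0: clk=1 q=0 p=0 u=0 v=1
  Δ1: clk:1→0
  (1Δ to stable)
t=14 Δ0: clk=0 q=0 p=0 u=0 v=1
  Δ1: clk:0→1, u:0→1
  Δ2: q:0→1
  (2Δ to stable)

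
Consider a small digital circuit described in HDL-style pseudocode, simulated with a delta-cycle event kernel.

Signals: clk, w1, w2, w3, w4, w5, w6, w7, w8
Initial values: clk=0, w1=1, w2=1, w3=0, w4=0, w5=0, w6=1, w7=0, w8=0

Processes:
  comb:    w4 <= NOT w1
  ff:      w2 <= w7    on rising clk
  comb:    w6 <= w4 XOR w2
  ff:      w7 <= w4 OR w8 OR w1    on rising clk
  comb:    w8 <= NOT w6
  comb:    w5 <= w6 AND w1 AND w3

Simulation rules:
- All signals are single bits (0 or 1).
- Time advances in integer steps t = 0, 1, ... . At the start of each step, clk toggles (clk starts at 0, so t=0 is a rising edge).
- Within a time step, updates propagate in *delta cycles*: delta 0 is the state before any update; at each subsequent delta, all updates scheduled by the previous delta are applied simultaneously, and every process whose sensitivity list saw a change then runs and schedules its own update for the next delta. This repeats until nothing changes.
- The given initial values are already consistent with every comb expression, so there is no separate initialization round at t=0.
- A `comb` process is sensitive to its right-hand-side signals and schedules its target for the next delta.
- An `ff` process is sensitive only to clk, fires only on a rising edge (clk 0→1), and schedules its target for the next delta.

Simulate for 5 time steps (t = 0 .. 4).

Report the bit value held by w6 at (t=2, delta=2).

t0.Δ0 w1=1 w6=1 w7=0 w3=0 w4=0 clk=0 w8=0 w5=0 w2=1
t0.Δ1 w1=1 w6=1 w7=0 w3=0 w4=0 clk=1 w8=0 w5=0 w2=1
t0.Δ2 w1=1 w6=1 w7=1 w3=0 w4=0 clk=1 w8=0 w5=0 w2=0
t0.Δ3 w1=1 w6=0 w7=1 w3=0 w4=0 clk=1 w8=0 w5=0 w2=0
t0.Δ4 w1=1 w6=0 w7=1 w3=0 w4=0 clk=1 w8=1 w5=0 w2=0
t1.Δ0 w1=1 w6=0 w7=1 w3=0 w4=0 clk=1 w8=1 w5=0 w2=0
t1.Δ1 w1=1 w6=0 w7=1 w3=0 w4=0 clk=0 w8=1 w5=0 w2=0
t2.Δ0 w1=1 w6=0 w7=1 w3=0 w4=0 clk=0 w8=1 w5=0 w2=0
t2.Δ1 w1=1 w6=0 w7=1 w3=0 w4=0 clk=1 w8=1 w5=0 w2=0
t2.Δ2 w1=1 w6=0 w7=1 w3=0 w4=0 clk=1 w8=1 w5=0 w2=1
t2.Δ3 w1=1 w6=1 w7=1 w3=0 w4=0 clk=1 w8=1 w5=0 w2=1
t2.Δ4 w1=1 w6=1 w7=1 w3=0 w4=0 clk=1 w8=0 w5=0 w2=1
t3.Δ0 w1=1 w6=1 w7=1 w3=0 w4=0 clk=1 w8=0 w5=0 w2=1
t3.Δ1 w1=1 w6=1 w7=1 w3=0 w4=0 clk=0 w8=0 w5=0 w2=1
t4.Δ0 w1=1 w6=1 w7=1 w3=0 w4=0 clk=0 w8=0 w5=0 w2=1
t4.Δ1 w1=1 w6=1 w7=1 w3=0 w4=0 clk=1 w8=0 w5=0 w2=1

0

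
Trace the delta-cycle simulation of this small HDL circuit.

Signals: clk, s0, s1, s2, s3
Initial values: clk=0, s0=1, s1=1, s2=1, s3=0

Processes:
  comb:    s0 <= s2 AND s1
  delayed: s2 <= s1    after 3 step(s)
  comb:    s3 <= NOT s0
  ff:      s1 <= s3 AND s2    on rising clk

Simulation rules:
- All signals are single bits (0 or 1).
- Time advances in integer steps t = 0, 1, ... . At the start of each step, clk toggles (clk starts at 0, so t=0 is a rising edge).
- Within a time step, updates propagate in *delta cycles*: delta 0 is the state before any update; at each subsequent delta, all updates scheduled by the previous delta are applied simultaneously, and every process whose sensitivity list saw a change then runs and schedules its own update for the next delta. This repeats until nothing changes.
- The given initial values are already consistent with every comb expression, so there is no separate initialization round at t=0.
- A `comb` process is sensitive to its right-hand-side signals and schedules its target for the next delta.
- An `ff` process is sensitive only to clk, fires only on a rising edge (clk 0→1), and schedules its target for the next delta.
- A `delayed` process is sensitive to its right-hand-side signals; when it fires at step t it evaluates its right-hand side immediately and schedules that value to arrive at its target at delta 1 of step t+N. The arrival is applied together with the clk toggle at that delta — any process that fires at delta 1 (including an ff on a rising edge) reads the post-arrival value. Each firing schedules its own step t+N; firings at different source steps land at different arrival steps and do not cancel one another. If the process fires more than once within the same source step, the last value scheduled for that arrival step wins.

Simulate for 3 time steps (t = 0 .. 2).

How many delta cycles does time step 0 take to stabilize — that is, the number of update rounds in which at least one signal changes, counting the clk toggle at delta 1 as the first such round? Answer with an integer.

4

[bits: s0,s1,s3,s2,clk]
t=0: Δ0=11010 Δ1=11011 Δ2=10011 Δ3=00011 Δ4=00111 | 4Δ
t=1: Δ0=00111 Δ1=00110 | 1Δ
t=2: Δ0=00110 Δ1=00111 Δ2=01111 Δ3=11111 Δ4=11011 | 4Δ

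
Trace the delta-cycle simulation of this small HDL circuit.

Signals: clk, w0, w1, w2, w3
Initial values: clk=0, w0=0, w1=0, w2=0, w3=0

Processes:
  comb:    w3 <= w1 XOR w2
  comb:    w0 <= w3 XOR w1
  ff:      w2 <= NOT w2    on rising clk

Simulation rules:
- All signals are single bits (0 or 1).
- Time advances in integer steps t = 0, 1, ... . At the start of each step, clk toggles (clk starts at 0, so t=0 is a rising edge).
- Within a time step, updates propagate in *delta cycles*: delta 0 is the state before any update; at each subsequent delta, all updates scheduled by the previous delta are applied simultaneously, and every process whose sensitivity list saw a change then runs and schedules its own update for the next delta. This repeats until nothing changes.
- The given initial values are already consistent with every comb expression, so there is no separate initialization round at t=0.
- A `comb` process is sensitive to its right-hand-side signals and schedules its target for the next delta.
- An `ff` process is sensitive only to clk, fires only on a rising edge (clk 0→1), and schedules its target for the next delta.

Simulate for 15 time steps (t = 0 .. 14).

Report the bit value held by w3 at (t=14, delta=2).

[bits: w2,w3,clk,w1,w0]
t=0: Δ0=00000 Δ1=00100 Δ2=10100 Δ3=11100 Δ4=11101 | 4Δ
t=1: Δ0=11101 Δ1=11001 | 1Δ
t=2: Δ0=11001 Δ1=11101 Δ2=01101 Δ3=00101 Δ4=00100 | 4Δ
t=3: Δ0=00100 Δ1=00000 | 1Δ
t=4: Δ0=00000 Δ1=00100 Δ2=10100 Δ3=11100 Δ4=11101 | 4Δ
t=5: Δ0=11101 Δ1=11001 | 1Δ
t=6: Δ0=11001 Δ1=11101 Δ2=01101 Δ3=00101 Δ4=00100 | 4Δ
t=7: Δ0=00100 Δ1=00000 | 1Δ
t=8: Δ0=00000 Δ1=00100 Δ2=10100 Δ3=11100 Δ4=11101 | 4Δ
t=9: Δ0=11101 Δ1=11001 | 1Δ
t=10: Δ0=11001 Δ1=11101 Δ2=01101 Δ3=00101 Δ4=00100 | 4Δ
t=11: Δ0=00100 Δ1=00000 | 1Δ
t=12: Δ0=00000 Δ1=00100 Δ2=10100 Δ3=11100 Δ4=11101 | 4Δ
t=13: Δ0=11101 Δ1=11001 | 1Δ
t=14: Δ0=11001 Δ1=11101 Δ2=01101 Δ3=00101 Δ4=00100 | 4Δ

1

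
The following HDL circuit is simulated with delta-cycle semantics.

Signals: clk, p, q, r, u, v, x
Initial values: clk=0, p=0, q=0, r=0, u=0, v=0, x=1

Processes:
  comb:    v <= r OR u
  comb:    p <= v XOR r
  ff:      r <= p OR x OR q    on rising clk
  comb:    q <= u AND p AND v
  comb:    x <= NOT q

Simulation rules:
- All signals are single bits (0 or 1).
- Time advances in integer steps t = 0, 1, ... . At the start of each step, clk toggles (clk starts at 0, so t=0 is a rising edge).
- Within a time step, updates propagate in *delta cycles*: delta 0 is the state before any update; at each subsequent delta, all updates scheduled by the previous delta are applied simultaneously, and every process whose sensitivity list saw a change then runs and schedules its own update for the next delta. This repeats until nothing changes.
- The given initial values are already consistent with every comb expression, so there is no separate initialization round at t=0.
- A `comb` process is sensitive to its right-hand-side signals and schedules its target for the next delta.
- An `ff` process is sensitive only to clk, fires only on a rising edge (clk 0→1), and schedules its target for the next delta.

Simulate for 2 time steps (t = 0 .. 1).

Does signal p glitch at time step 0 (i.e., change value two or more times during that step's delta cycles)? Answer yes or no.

t=0 Δ0: p=0 q=0 v=0 u=0 clk=0 x=1 r=0
  Δ1: clk:0→1
  Δ2: r:0→1
  Δ3: p:0→1, v:0→1
  Δ4: p:1→0
  (4Δ to stable)
t=1 Δ0: p=0 q=0 v=1 u=0 clk=1 x=1 r=1
  Δ1: clk:1→0
  (1Δ to stable)

yes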